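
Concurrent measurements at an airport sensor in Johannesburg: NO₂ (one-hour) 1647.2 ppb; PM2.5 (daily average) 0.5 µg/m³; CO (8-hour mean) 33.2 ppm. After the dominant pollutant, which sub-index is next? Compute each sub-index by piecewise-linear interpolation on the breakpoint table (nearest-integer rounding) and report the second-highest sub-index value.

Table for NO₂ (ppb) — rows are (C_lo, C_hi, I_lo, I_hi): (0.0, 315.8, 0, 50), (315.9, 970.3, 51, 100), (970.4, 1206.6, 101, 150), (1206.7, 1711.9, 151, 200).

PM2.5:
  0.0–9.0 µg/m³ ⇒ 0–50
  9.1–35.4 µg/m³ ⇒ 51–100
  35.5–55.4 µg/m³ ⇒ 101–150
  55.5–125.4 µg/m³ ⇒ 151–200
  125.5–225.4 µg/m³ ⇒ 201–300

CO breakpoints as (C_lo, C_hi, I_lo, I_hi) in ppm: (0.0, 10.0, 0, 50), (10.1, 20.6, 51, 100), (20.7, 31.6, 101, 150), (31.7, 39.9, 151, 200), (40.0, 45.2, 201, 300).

NO₂: row 1206.7–1711.9 (AQI 151–200). (200−151)·(1647.2−1206.7)/(1711.9−1206.7) + 151 = 49·440.5/505.2 + 151 ≈ 193.72 → 194.
PM2.5: 0.5 lies in 0.0–9.0, so I_lo=0, I_hi=50, C_lo=0.0, C_hi=9.0.
(50−0)/(9.0−0.0) × (0.5−0.0) + 0 = 50/9.0 × 0.5 + 0 ≈ 2.78 → 3.
CO: 33.2 lies in 31.7–39.9, so I_lo=151, I_hi=200, C_lo=31.7, C_hi=39.9.
(200−151)/(39.9−31.7) × (33.2−31.7) + 151 = 49/8.2 × 1.5 + 151 ≈ 159.96 → 160.
Sub-indices: NO₂→194, PM2.5→3, CO→160. Ranked high→low: 194, 160, 3. Second-highest sub-index = 160.

160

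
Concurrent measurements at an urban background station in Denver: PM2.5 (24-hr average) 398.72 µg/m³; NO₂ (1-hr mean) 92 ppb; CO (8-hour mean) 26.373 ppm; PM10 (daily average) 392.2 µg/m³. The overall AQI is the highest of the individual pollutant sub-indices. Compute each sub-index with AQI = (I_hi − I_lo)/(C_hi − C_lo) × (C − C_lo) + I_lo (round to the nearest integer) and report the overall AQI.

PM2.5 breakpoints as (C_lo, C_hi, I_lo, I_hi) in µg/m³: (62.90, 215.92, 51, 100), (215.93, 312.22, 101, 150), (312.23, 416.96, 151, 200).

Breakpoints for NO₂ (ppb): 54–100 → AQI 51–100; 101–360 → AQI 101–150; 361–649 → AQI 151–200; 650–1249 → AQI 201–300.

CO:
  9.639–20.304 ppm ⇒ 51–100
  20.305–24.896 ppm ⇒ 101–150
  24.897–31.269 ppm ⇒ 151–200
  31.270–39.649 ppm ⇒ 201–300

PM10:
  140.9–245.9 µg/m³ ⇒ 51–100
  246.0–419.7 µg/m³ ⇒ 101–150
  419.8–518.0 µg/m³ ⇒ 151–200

191

PM2.5: 398.72 ∈ [312.23, 416.96] ↔ index [151, 200].
151 + (398.72−312.23)·(200−151)/(416.96−312.23) = 151 + 86.49·49/104.73 ≈ 191.47, so AQI = 191.
NO₂: row 54–100 (AQI 51–100). (100−51)·(92−54)/(100−54) + 51 = 49·38/46 + 51 ≈ 91.48 → 91.
CO: 26.373 lies in 24.897–31.269, so I_lo=151, I_hi=200, C_lo=24.897, C_hi=31.269.
(200−151)/(31.269−24.897) × (26.373−24.897) + 151 = 49/6.372 × 1.476 + 151 ≈ 162.35 → 162.
PM10: 392.2 lies in 246.0–419.7, so I_lo=101, I_hi=150, C_lo=246.0, C_hi=419.7.
(150−101)/(419.7−246.0) × (392.2−246.0) + 101 = 49/173.7 × 146.2 + 101 ≈ 142.24 → 142.
Sub-indices: PM2.5→191, NO₂→91, CO→162, PM10→142. Overall AQI = max = 191; dominant pollutant is PM2.5.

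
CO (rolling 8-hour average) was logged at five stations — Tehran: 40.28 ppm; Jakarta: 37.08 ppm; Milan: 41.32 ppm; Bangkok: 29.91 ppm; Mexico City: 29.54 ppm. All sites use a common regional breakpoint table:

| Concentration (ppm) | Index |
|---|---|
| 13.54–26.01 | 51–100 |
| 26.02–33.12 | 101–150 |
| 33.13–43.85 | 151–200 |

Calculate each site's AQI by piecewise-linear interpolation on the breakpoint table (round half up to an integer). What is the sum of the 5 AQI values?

Tehran: row 33.13–43.85 (AQI 151–200). (200−151)·(40.28−33.13)/(43.85−33.13) + 151 = 49·7.15/10.72 + 151 ≈ 183.68 → 184.
Jakarta: row 33.13–43.85 (AQI 151–200). (200−151)·(37.08−33.13)/(43.85−33.13) + 151 = 49·3.95/10.72 + 151 ≈ 169.06 → 169.
Milan: 41.32 ∈ [33.13, 43.85] ↔ index [151, 200].
151 + (41.32−33.13)·(200−151)/(43.85−33.13) = 151 + 8.19·49/10.72 ≈ 188.44, so AQI = 188.
Bangkok: 29.91 ∈ [26.02, 33.12] ↔ index [101, 150].
101 + (29.91−26.02)·(150−101)/(33.12−26.02) = 101 + 3.89·49/7.10 ≈ 127.85, so AQI = 128.
Mexico City: row 26.02–33.12 (AQI 101–150). (150−101)·(29.54−26.02)/(33.12−26.02) + 101 = 49·3.52/7.10 + 101 ≈ 125.29 → 125.
AQIs: Tehran=184, Jakarta=169, Milan=188, Bangkok=128, Mexico City=125. Sum = 184 + 169 + 188 + 128 + 125 = 794.

794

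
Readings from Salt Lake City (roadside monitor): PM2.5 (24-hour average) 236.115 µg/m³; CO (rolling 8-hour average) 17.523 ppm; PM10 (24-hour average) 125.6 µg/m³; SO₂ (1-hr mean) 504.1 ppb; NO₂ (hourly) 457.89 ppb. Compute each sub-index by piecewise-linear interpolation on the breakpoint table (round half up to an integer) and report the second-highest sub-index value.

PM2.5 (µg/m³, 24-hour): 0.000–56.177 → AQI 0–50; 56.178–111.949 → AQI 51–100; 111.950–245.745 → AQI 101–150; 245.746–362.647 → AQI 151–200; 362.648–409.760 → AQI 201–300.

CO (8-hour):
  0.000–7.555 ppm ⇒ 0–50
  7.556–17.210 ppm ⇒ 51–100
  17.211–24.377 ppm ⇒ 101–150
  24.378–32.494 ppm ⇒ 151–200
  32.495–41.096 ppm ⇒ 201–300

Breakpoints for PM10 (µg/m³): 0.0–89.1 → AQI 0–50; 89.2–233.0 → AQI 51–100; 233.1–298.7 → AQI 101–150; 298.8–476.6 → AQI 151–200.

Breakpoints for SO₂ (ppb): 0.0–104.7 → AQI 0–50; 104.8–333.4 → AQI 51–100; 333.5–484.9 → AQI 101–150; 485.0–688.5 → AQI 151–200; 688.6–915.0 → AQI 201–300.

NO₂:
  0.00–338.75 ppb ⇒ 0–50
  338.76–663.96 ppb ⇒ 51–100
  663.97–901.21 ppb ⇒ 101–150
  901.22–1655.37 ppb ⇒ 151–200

146

PM2.5 236.115: bracket 111.950–245.745 → index 101–150; slope 49/133.795, offset 124.165.
AQI = 101 + 49/133.795·124.165 ≈ 146.47 ⇒ 146.
CO: 17.523 lies in 17.211–24.377, so I_lo=101, I_hi=150, C_lo=17.211, C_hi=24.377.
(150−101)/(24.377−17.211) × (17.523−17.211) + 101 = 49/7.166 × 0.312 + 101 ≈ 103.13 → 103.
PM10: row 89.2–233.0 (AQI 51–100). (100−51)·(125.6−89.2)/(233.0−89.2) + 51 = 49·36.4/143.8 + 51 ≈ 63.40 → 63.
SO₂: 504.1 lies in 485.0–688.5, so I_lo=151, I_hi=200, C_lo=485.0, C_hi=688.5.
(200−151)/(688.5−485.0) × (504.1−485.0) + 151 = 49/203.5 × 19.1 + 151 ≈ 155.60 → 156.
NO₂: 457.89 lies in 338.76–663.96, so I_lo=51, I_hi=100, C_lo=338.76, C_hi=663.96.
(100−51)/(663.96−338.76) × (457.89−338.76) + 51 = 49/325.20 × 119.13 + 51 ≈ 68.95 → 69.
Sub-indices: PM2.5→146, CO→103, PM10→63, SO₂→156, NO₂→69. Ranked high→low: 156, 146, 103, 69, 63. Second-highest sub-index = 146.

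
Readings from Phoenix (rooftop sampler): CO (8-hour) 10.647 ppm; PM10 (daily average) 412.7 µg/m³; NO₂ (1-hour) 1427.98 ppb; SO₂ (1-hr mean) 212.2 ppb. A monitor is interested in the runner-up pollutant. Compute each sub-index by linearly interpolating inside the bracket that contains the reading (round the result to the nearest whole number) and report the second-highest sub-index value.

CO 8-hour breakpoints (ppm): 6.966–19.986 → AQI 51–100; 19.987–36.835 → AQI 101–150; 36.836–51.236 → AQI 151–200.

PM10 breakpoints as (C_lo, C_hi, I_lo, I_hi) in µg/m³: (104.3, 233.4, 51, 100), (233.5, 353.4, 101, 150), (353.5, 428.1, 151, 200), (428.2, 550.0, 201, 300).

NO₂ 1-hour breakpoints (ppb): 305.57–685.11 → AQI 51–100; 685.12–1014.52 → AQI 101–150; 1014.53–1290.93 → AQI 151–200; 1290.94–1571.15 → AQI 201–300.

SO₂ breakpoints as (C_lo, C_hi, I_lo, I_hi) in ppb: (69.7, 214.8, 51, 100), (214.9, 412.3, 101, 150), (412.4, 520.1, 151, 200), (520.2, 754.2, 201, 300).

190

CO: 10.647 ∈ [6.966, 19.986] ↔ index [51, 100].
51 + (10.647−6.966)·(100−51)/(19.986−6.966) = 51 + 3.681·49/13.020 ≈ 64.85, so AQI = 65.
PM10: 412.7 ∈ [353.5, 428.1] ↔ index [151, 200].
151 + (412.7−353.5)·(200−151)/(428.1−353.5) = 151 + 59.2·49/74.6 ≈ 189.88, so AQI = 190.
NO₂: 1427.98 ∈ [1290.94, 1571.15] ↔ index [201, 300].
201 + (1427.98−1290.94)·(300−201)/(1571.15−1290.94) = 201 + 137.04·99/280.21 ≈ 249.42, so AQI = 249.
SO₂: row 69.7–214.8 (AQI 51–100). (100−51)·(212.2−69.7)/(214.8−69.7) + 51 = 49·142.5/145.1 + 51 ≈ 99.12 → 99.
Sub-indices: CO→65, PM10→190, NO₂→249, SO₂→99. Ranked high→low: 249, 190, 99, 65. Second-highest sub-index = 190.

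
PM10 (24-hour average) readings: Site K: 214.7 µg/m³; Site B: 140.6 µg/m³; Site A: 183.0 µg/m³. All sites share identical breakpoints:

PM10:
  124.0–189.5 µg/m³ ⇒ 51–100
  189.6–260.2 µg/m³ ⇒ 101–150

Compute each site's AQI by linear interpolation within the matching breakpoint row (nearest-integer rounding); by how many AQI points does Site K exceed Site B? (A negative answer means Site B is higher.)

55

Site K 214.7: bracket 189.6–260.2 → index 101–150; slope 49/70.6, offset 25.1.
AQI = 101 + 49/70.6·25.1 ≈ 118.42 ⇒ 118.
Site B: 140.6 ∈ [124.0, 189.5] ↔ index [51, 100].
51 + (140.6−124.0)·(100−51)/(189.5−124.0) = 51 + 16.6·49/65.5 ≈ 63.42, so AQI = 63.
Site A: 183.0 lies in 124.0–189.5, so I_lo=51, I_hi=100, C_lo=124.0, C_hi=189.5.
(100−51)/(189.5−124.0) × (183.0−124.0) + 51 = 49/65.5 × 59.0 + 51 ≈ 95.14 → 95.
AQIs: Site K=118, Site B=63, Site A=95. Site K (118) − Site B (63) = 55.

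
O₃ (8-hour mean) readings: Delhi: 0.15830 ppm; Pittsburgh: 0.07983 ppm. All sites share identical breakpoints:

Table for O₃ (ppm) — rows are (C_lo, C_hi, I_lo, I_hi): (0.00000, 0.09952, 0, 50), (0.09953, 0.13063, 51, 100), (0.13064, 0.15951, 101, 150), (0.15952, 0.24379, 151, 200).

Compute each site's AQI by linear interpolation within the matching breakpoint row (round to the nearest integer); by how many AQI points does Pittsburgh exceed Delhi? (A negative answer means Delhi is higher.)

-108

Delhi: 0.15830 ∈ [0.13064, 0.15951] ↔ index [101, 150].
101 + (0.15830−0.13064)·(150−101)/(0.15951−0.13064) = 101 + 0.02766·49/0.02887 ≈ 147.95, so AQI = 148.
Pittsburgh: row 0.00000–0.09952 (AQI 0–50). (50−0)·(0.07983−0.00000)/(0.09952−0.00000) + 0 = 50·0.07983/0.09952 + 0 ≈ 40.11 → 40.
AQIs: Delhi=148, Pittsburgh=40. Pittsburgh (40) − Delhi (148) = -108.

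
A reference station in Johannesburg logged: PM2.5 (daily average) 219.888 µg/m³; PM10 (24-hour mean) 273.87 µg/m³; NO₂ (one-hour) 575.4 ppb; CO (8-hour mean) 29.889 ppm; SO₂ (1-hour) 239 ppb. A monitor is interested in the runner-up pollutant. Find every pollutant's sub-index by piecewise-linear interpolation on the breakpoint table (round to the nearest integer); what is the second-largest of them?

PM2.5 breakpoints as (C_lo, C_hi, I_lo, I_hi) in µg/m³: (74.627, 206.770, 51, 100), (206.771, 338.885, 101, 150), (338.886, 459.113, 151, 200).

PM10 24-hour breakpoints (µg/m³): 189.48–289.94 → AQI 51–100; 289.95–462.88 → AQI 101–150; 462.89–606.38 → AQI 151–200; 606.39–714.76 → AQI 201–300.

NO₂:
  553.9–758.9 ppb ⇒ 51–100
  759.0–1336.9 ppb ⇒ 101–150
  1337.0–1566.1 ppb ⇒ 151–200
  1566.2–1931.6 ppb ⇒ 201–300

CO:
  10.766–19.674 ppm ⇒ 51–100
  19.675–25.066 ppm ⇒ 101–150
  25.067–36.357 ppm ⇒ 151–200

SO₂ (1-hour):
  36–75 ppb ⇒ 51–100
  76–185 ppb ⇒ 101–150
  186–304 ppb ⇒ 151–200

172

PM2.5: 219.888 lies in 206.771–338.885, so I_lo=101, I_hi=150, C_lo=206.771, C_hi=338.885.
(150−101)/(338.885−206.771) × (219.888−206.771) + 101 = 49/132.114 × 13.117 + 101 ≈ 105.86 → 106.
PM10: 273.87 ∈ [189.48, 289.94] ↔ index [51, 100].
51 + (273.87−189.48)·(100−51)/(289.94−189.48) = 51 + 84.39·49/100.46 ≈ 92.16, so AQI = 92.
NO₂: 575.4 lies in 553.9–758.9, so I_lo=51, I_hi=100, C_lo=553.9, C_hi=758.9.
(100−51)/(758.9−553.9) × (575.4−553.9) + 51 = 49/205.0 × 21.5 + 51 ≈ 56.14 → 56.
CO: 29.889 lies in 25.067–36.357, so I_lo=151, I_hi=200, C_lo=25.067, C_hi=36.357.
(200−151)/(36.357−25.067) × (29.889−25.067) + 151 = 49/11.290 × 4.822 + 151 ≈ 171.93 → 172.
SO₂: 239 ∈ [186, 304] ↔ index [151, 200].
151 + (239−186)·(200−151)/(304−186) = 151 + 53·49/118 ≈ 173.01, so AQI = 173.
Sub-indices: PM2.5→106, PM10→92, NO₂→56, CO→172, SO₂→173. Ranked high→low: 173, 172, 106, 92, 56. Second-highest sub-index = 172.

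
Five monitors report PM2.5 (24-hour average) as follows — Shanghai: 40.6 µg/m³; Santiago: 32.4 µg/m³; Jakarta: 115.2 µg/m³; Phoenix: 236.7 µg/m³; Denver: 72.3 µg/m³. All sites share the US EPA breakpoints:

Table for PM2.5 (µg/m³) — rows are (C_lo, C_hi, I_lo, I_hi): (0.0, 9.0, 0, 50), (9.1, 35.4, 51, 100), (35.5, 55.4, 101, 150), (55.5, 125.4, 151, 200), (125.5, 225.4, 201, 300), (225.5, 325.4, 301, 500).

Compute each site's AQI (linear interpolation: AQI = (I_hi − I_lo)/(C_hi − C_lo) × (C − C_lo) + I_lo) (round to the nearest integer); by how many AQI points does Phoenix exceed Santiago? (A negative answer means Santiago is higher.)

229

Shanghai: row 35.5–55.4 (AQI 101–150). (150−101)·(40.6−35.5)/(55.4−35.5) + 101 = 49·5.1/19.9 + 101 ≈ 113.56 → 114.
Santiago 32.4: bracket 9.1–35.4 → index 51–100; slope 49/26.3, offset 23.3.
AQI = 51 + 49/26.3·23.3 ≈ 94.41 ⇒ 94.
Jakarta: row 55.5–125.4 (AQI 151–200). (200−151)·(115.2−55.5)/(125.4−55.5) + 151 = 49·59.7/69.9 + 151 ≈ 192.85 → 193.
Phoenix: 236.7 ∈ [225.5, 325.4] ↔ index [301, 500].
301 + (236.7−225.5)·(500−301)/(325.4−225.5) = 301 + 11.2·199/99.9 ≈ 323.31, so AQI = 323.
Denver: row 55.5–125.4 (AQI 151–200). (200−151)·(72.3−55.5)/(125.4−55.5) + 151 = 49·16.8/69.9 + 151 ≈ 162.78 → 163.
AQIs: Shanghai=114, Santiago=94, Jakarta=193, Phoenix=323, Denver=163. Phoenix (323) − Santiago (94) = 229.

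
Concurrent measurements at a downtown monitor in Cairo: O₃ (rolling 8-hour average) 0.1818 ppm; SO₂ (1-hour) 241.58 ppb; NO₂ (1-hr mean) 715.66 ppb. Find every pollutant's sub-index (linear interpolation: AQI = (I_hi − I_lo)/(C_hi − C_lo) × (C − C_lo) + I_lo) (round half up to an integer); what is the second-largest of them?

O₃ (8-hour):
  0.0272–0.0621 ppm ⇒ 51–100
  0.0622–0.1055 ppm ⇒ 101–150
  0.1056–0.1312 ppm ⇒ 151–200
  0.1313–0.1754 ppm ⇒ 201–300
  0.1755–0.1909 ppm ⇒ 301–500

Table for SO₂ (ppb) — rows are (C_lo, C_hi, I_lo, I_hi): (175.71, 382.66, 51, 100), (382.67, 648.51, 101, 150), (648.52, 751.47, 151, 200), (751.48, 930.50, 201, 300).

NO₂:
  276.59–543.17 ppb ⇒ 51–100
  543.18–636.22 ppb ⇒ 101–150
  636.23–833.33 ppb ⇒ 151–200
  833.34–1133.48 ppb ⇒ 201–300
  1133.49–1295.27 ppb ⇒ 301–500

O₃: 0.1818 lies in 0.1755–0.1909, so I_lo=301, I_hi=500, C_lo=0.1755, C_hi=0.1909.
(500−301)/(0.1909−0.1755) × (0.1818−0.1755) + 301 = 199/0.0154 × 0.0063 + 301 ≈ 382.41 → 382.
SO₂: 241.58 lies in 175.71–382.66, so I_lo=51, I_hi=100, C_lo=175.71, C_hi=382.66.
(100−51)/(382.66−175.71) × (241.58−175.71) + 51 = 49/206.95 × 65.87 + 51 ≈ 66.60 → 67.
NO₂ 715.66: bracket 636.23–833.33 → index 151–200; slope 49/197.10, offset 79.43.
AQI = 151 + 49/197.10·79.43 ≈ 170.75 ⇒ 171.
Sub-indices: O₃→382, SO₂→67, NO₂→171. Ranked high→low: 382, 171, 67. Second-highest sub-index = 171.

171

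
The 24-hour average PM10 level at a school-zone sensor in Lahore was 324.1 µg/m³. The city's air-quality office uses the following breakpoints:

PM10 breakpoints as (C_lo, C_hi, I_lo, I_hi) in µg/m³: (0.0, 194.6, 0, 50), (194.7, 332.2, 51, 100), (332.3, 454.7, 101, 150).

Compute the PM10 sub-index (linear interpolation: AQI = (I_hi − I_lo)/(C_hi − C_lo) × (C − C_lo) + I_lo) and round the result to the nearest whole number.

97

PM10 324.1: bracket 194.7–332.2 → index 51–100; slope 49/137.5, offset 129.4.
AQI = 51 + 49/137.5·129.4 ≈ 97.11 ⇒ 97.
AQI 97 falls in the Moderate category.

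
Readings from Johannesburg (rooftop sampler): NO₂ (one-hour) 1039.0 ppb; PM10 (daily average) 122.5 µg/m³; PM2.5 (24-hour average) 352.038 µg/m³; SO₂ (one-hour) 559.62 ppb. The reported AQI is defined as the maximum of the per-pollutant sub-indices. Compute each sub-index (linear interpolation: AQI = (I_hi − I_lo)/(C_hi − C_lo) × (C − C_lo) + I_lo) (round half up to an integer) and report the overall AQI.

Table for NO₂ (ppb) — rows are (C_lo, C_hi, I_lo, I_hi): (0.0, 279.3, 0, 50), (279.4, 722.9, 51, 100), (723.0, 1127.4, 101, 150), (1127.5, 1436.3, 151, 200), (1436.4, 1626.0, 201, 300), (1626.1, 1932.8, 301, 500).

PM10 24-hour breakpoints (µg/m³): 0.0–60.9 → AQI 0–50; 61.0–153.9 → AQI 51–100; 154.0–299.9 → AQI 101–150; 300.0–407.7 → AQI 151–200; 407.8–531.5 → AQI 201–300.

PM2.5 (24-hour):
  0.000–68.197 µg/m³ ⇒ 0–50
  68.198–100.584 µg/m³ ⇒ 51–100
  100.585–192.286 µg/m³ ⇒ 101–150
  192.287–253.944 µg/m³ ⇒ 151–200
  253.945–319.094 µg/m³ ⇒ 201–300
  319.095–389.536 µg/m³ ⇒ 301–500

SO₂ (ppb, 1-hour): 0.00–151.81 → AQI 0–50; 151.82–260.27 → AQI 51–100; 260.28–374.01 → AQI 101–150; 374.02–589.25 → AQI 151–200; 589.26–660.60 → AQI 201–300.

NO₂: 1039.0 lies in 723.0–1127.4, so I_lo=101, I_hi=150, C_lo=723.0, C_hi=1127.4.
(150−101)/(1127.4−723.0) × (1039.0−723.0) + 101 = 49/404.4 × 316.0 + 101 ≈ 139.29 → 139.
PM10: 122.5 lies in 61.0–153.9, so I_lo=51, I_hi=100, C_lo=61.0, C_hi=153.9.
(100−51)/(153.9−61.0) × (122.5−61.0) + 51 = 49/92.9 × 61.5 + 51 ≈ 83.44 → 83.
PM2.5: 352.038 ∈ [319.095, 389.536] ↔ index [301, 500].
301 + (352.038−319.095)·(500−301)/(389.536−319.095) = 301 + 32.943·199/70.441 ≈ 394.07, so AQI = 394.
SO₂: row 374.02–589.25 (AQI 151–200). (200−151)·(559.62−374.02)/(589.25−374.02) + 151 = 49·185.60/215.23 + 151 ≈ 193.25 → 193.
Sub-indices: NO₂→139, PM10→83, PM2.5→394, SO₂→193. Overall AQI = max = 394; dominant pollutant is PM2.5.

394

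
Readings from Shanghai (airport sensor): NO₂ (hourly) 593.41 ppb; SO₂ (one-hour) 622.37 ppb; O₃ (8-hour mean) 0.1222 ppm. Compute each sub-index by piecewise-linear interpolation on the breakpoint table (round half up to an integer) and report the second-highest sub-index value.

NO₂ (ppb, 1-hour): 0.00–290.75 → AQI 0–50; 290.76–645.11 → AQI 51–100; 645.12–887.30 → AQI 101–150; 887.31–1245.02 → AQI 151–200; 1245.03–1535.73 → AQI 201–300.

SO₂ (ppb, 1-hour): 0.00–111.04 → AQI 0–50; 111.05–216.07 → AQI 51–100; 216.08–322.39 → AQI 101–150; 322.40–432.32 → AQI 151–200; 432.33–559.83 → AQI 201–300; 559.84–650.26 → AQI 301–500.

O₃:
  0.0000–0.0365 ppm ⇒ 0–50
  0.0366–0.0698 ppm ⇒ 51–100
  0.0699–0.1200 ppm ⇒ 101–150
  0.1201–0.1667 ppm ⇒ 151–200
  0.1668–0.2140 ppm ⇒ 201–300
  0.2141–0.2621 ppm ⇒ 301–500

NO₂ 593.41: bracket 290.76–645.11 → index 51–100; slope 49/354.35, offset 302.65.
AQI = 51 + 49/354.35·302.65 ≈ 92.85 ⇒ 93.
SO₂: 622.37 lies in 559.84–650.26, so I_lo=301, I_hi=500, C_lo=559.84, C_hi=650.26.
(500−301)/(650.26−559.84) × (622.37−559.84) + 301 = 199/90.42 × 62.53 + 301 ≈ 438.62 → 439.
O₃: 0.1222 lies in 0.1201–0.1667, so I_lo=151, I_hi=200, C_lo=0.1201, C_hi=0.1667.
(200−151)/(0.1667−0.1201) × (0.1222−0.1201) + 151 = 49/0.0466 × 0.0021 + 151 ≈ 153.21 → 153.
Sub-indices: NO₂→93, SO₂→439, O₃→153. Ranked high→low: 439, 153, 93. Second-highest sub-index = 153.

153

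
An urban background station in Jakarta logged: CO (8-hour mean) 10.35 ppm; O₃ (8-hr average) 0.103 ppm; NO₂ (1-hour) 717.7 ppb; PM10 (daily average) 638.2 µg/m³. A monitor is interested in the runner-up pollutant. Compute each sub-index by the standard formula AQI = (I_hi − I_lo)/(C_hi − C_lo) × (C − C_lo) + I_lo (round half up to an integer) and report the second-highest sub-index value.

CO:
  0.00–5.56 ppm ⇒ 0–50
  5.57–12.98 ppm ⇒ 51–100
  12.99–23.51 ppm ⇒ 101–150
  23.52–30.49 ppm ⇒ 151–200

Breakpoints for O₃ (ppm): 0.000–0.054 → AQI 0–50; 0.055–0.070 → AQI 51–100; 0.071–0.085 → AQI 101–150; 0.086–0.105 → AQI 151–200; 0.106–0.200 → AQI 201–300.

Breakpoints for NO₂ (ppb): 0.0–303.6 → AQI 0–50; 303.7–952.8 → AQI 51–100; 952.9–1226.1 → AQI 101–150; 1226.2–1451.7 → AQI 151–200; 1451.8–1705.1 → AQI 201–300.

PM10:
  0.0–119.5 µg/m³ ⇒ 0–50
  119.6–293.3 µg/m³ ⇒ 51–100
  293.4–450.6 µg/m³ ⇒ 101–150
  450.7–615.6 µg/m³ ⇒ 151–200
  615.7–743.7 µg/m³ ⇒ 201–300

CO 10.35: bracket 5.57–12.98 → index 51–100; slope 49/7.41, offset 4.78.
AQI = 51 + 49/7.41·4.78 ≈ 82.61 ⇒ 83.
O₃: row 0.086–0.105 (AQI 151–200). (200−151)·(0.103−0.086)/(0.105−0.086) + 151 = 49·0.017/0.019 + 151 ≈ 194.84 → 195.
NO₂: 717.7 ∈ [303.7, 952.8] ↔ index [51, 100].
51 + (717.7−303.7)·(100−51)/(952.8−303.7) = 51 + 414.0·49/649.1 ≈ 82.25, so AQI = 82.
PM10: 638.2 ∈ [615.7, 743.7] ↔ index [201, 300].
201 + (638.2−615.7)·(300−201)/(743.7−615.7) = 201 + 22.5·99/128.0 ≈ 218.40, so AQI = 218.
Sub-indices: CO→83, O₃→195, NO₂→82, PM10→218. Ranked high→low: 218, 195, 83, 82. Second-highest sub-index = 195.

195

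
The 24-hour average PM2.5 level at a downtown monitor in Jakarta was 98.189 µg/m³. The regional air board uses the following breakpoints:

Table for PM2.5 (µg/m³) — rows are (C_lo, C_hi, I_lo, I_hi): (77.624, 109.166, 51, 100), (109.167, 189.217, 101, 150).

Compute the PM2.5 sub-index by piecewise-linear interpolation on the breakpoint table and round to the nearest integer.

83

PM2.5: 98.189 lies in 77.624–109.166, so I_lo=51, I_hi=100, C_lo=77.624, C_hi=109.166.
(100−51)/(109.166−77.624) × (98.189−77.624) + 51 = 49/31.542 × 20.565 + 51 ≈ 82.95 → 83.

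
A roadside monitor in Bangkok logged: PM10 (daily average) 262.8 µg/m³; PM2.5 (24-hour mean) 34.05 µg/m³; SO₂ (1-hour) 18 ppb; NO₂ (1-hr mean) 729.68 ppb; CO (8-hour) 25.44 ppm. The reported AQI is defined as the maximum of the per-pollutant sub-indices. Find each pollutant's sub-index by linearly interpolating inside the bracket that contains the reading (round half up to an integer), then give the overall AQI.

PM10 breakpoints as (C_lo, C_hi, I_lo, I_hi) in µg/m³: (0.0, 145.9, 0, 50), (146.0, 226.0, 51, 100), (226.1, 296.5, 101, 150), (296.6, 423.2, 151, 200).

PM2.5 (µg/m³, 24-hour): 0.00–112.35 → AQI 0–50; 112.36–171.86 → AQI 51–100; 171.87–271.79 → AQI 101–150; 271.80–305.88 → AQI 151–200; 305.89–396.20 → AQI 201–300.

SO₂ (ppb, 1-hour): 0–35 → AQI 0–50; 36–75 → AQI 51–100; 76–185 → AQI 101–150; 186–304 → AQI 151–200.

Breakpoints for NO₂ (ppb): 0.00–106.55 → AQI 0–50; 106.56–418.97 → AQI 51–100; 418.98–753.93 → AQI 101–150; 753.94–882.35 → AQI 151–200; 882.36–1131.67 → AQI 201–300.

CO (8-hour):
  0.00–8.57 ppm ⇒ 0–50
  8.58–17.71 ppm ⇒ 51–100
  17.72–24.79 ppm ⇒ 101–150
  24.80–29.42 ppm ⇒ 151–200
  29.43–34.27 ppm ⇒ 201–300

158

PM10: 262.8 ∈ [226.1, 296.5] ↔ index [101, 150].
101 + (262.8−226.1)·(150−101)/(296.5−226.1) = 101 + 36.7·49/70.4 ≈ 126.54, so AQI = 127.
PM2.5: row 0.00–112.35 (AQI 0–50). (50−0)·(34.05−0.00)/(112.35−0.00) + 0 = 50·34.05/112.35 + 0 ≈ 15.15 → 15.
SO₂: 18 ∈ [0, 35] ↔ index [0, 50].
0 + (18−0)·(50−0)/(35−0) = 0 + 18·50/35 ≈ 25.71, so AQI = 26.
NO₂ 729.68: bracket 418.98–753.93 → index 101–150; slope 49/334.95, offset 310.70.
AQI = 101 + 49/334.95·310.70 ≈ 146.45 ⇒ 146.
CO: 25.44 lies in 24.80–29.42, so I_lo=151, I_hi=200, C_lo=24.80, C_hi=29.42.
(200−151)/(29.42−24.80) × (25.44−24.80) + 151 = 49/4.62 × 0.64 + 151 ≈ 157.79 → 158.
Sub-indices: PM10→127, PM2.5→15, SO₂→26, NO₂→146, CO→158. Overall AQI = max = 158; dominant pollutant is CO.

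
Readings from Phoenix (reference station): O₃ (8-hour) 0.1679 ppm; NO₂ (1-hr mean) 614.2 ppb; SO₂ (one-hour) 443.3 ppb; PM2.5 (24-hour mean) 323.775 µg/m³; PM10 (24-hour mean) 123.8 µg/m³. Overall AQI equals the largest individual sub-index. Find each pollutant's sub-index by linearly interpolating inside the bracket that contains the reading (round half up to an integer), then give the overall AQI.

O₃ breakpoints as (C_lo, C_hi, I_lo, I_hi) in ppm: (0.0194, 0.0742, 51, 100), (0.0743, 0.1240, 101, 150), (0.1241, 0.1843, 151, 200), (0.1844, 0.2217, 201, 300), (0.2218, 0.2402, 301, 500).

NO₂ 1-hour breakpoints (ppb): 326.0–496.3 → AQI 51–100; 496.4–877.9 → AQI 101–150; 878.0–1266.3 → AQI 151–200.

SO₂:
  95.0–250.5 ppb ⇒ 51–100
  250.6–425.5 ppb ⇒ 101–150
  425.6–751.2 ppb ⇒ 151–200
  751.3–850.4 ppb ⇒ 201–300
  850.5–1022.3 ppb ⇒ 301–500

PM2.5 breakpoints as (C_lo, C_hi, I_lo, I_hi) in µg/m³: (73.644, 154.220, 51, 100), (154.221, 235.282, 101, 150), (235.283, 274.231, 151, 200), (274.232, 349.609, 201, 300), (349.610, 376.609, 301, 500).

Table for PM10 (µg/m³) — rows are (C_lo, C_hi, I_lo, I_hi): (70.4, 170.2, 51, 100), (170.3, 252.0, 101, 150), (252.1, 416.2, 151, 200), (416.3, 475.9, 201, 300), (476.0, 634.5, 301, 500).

266

O₃: 0.1679 lies in 0.1241–0.1843, so I_lo=151, I_hi=200, C_lo=0.1241, C_hi=0.1843.
(200−151)/(0.1843−0.1241) × (0.1679−0.1241) + 151 = 49/0.0602 × 0.0438 + 151 ≈ 186.65 → 187.
NO₂: 614.2 lies in 496.4–877.9, so I_lo=101, I_hi=150, C_lo=496.4, C_hi=877.9.
(150−101)/(877.9−496.4) × (614.2−496.4) + 101 = 49/381.5 × 117.8 + 101 ≈ 116.13 → 116.
SO₂ 443.3: bracket 425.6–751.2 → index 151–200; slope 49/325.6, offset 17.7.
AQI = 151 + 49/325.6·17.7 ≈ 153.66 ⇒ 154.
PM2.5: row 274.232–349.609 (AQI 201–300). (300−201)·(323.775−274.232)/(349.609−274.232) + 201 = 99·49.543/75.377 + 201 ≈ 266.07 → 266.
PM10: row 70.4–170.2 (AQI 51–100). (100−51)·(123.8−70.4)/(170.2−70.4) + 51 = 49·53.4/99.8 + 51 ≈ 77.22 → 77.
Sub-indices: O₃→187, NO₂→116, SO₂→154, PM2.5→266, PM10→77. Overall AQI = max = 266; dominant pollutant is PM2.5.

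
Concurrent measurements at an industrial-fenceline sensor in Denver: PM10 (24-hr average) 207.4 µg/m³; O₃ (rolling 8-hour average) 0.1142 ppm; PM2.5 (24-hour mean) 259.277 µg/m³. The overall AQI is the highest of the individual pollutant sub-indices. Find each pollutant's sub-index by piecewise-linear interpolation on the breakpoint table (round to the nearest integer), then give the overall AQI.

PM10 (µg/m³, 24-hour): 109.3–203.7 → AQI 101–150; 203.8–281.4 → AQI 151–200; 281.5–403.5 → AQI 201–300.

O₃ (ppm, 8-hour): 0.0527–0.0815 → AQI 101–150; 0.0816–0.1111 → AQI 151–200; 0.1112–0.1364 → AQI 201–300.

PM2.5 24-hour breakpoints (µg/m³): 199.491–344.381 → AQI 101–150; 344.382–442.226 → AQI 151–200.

PM10 207.4: bracket 203.8–281.4 → index 151–200; slope 49/77.6, offset 3.6.
AQI = 151 + 49/77.6·3.6 ≈ 153.27 ⇒ 153.
O₃: 0.1142 ∈ [0.1112, 0.1364] ↔ index [201, 300].
201 + (0.1142−0.1112)·(300−201)/(0.1364−0.1112) = 201 + 0.0030·99/0.0252 ≈ 212.79, so AQI = 213.
PM2.5: 259.277 lies in 199.491–344.381, so I_lo=101, I_hi=150, C_lo=199.491, C_hi=344.381.
(150−101)/(344.381−199.491) × (259.277−199.491) + 101 = 49/144.890 × 59.786 + 101 ≈ 121.22 → 121.
Sub-indices: PM10→153, O₃→213, PM2.5→121. Overall AQI = max = 213; dominant pollutant is O₃.

213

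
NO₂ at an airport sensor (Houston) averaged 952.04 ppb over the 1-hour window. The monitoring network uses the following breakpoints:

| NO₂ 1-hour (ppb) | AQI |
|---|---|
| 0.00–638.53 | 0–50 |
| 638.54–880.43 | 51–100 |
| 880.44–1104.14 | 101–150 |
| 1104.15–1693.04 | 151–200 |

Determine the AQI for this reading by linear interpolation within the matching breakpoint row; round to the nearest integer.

117

NO₂: row 880.44–1104.14 (AQI 101–150). (150−101)·(952.04−880.44)/(1104.14−880.44) + 101 = 49·71.60/223.70 + 101 ≈ 116.68 → 117.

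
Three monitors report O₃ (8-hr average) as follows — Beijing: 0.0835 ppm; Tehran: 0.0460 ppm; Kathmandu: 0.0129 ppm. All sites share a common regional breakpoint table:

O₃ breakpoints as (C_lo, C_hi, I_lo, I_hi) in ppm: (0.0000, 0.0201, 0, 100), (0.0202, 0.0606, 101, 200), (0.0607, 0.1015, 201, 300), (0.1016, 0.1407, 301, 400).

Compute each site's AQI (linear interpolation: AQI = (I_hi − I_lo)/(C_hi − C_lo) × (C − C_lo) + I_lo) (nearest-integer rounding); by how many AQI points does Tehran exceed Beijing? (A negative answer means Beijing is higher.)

Beijing: 0.0835 lies in 0.0607–0.1015, so I_lo=201, I_hi=300, C_lo=0.0607, C_hi=0.1015.
(300−201)/(0.1015−0.0607) × (0.0835−0.0607) + 201 = 99/0.0408 × 0.0228 + 201 ≈ 256.32 → 256.
Tehran: 0.0460 ∈ [0.0202, 0.0606] ↔ index [101, 200].
101 + (0.0460−0.0202)·(200−101)/(0.0606−0.0202) = 101 + 0.0258·99/0.0404 ≈ 164.22, so AQI = 164.
Kathmandu 0.0129: bracket 0.0000–0.0201 → index 0–100; slope 100/0.0201, offset 0.0129.
AQI = 0 + 100/0.0201·0.0129 ≈ 64.18 ⇒ 64.
AQIs: Beijing=256, Tehran=164, Kathmandu=64. Tehran (164) − Beijing (256) = -92.

-92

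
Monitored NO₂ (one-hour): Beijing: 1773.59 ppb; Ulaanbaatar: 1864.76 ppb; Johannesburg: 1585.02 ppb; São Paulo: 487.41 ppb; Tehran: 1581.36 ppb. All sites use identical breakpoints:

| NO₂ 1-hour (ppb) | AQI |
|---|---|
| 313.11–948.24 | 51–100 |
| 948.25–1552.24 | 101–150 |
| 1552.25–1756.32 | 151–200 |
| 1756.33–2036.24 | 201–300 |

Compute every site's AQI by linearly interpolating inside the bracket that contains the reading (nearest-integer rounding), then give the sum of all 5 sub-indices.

827

Beijing: 1773.59 ∈ [1756.33, 2036.24] ↔ index [201, 300].
201 + (1773.59−1756.33)·(300−201)/(2036.24−1756.33) = 201 + 17.26·99/279.91 ≈ 207.10, so AQI = 207.
Ulaanbaatar 1864.76: bracket 1756.33–2036.24 → index 201–300; slope 99/279.91, offset 108.43.
AQI = 201 + 99/279.91·108.43 ≈ 239.35 ⇒ 239.
Johannesburg: row 1552.25–1756.32 (AQI 151–200). (200−151)·(1585.02−1552.25)/(1756.32−1552.25) + 151 = 49·32.77/204.07 + 151 ≈ 158.87 → 159.
São Paulo: 487.41 lies in 313.11–948.24, so I_lo=51, I_hi=100, C_lo=313.11, C_hi=948.24.
(100−51)/(948.24−313.11) × (487.41−313.11) + 51 = 49/635.13 × 174.30 + 51 ≈ 64.45 → 64.
Tehran: 1581.36 lies in 1552.25–1756.32, so I_lo=151, I_hi=200, C_lo=1552.25, C_hi=1756.32.
(200−151)/(1756.32−1552.25) × (1581.36−1552.25) + 151 = 49/204.07 × 29.11 + 151 ≈ 157.99 → 158.
AQIs: Beijing=207, Ulaanbaatar=239, Johannesburg=159, São Paulo=64, Tehran=158. Sum = 207 + 239 + 159 + 64 + 158 = 827.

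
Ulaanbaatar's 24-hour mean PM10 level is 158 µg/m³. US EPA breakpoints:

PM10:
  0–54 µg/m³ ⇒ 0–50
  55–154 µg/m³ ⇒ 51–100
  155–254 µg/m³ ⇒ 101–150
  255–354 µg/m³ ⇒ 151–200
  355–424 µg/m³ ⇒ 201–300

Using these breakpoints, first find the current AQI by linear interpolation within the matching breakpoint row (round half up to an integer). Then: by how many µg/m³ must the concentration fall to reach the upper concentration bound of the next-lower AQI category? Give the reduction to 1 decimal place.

4.0

PM10: 158 ∈ [155, 254] ↔ index [101, 150].
101 + (158−155)·(150−101)/(254−155) = 101 + 3·49/99 ≈ 102.48, so AQI = 102.
Current AQI 102 is in the Unhealthy for Sensitive Groups range (101–150). The next-lower category tops out at AQI 100, whose upper concentration bound is 154 µg/m³.
Reduction needed = 158 − 154 = 4.0 µg/m³.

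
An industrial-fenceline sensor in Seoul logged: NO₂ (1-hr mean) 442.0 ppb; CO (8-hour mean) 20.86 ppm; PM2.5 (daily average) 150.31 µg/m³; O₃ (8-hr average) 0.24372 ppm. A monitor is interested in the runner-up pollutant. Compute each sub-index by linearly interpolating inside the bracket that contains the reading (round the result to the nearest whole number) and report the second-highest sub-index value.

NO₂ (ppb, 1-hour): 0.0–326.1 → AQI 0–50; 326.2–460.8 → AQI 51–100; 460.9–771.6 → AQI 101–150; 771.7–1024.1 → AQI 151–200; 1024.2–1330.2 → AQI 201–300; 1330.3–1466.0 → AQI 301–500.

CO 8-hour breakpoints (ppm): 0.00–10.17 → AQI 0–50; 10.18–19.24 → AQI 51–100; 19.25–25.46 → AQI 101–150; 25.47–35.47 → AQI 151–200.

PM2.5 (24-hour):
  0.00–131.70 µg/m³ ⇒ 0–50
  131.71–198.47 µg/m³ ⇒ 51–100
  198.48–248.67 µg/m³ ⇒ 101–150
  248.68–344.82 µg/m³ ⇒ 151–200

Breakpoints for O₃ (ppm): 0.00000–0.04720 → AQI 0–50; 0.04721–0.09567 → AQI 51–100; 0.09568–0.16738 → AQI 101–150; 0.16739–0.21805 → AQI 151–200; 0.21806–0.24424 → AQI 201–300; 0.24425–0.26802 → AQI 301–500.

114

NO₂: 442.0 lies in 326.2–460.8, so I_lo=51, I_hi=100, C_lo=326.2, C_hi=460.8.
(100−51)/(460.8−326.2) × (442.0−326.2) + 51 = 49/134.6 × 115.8 + 51 ≈ 93.16 → 93.
CO: 20.86 lies in 19.25–25.46, so I_lo=101, I_hi=150, C_lo=19.25, C_hi=25.46.
(150−101)/(25.46−19.25) × (20.86−19.25) + 101 = 49/6.21 × 1.61 + 101 ≈ 113.70 → 114.
PM2.5: row 131.71–198.47 (AQI 51–100). (100−51)·(150.31−131.71)/(198.47−131.71) + 51 = 49·18.60/66.76 + 51 ≈ 64.65 → 65.
O₃ 0.24372: bracket 0.21806–0.24424 → index 201–300; slope 99/0.02618, offset 0.02566.
AQI = 201 + 99/0.02618·0.02566 ≈ 298.03 ⇒ 298.
Sub-indices: NO₂→93, CO→114, PM2.5→65, O₃→298. Ranked high→low: 298, 114, 93, 65. Second-highest sub-index = 114.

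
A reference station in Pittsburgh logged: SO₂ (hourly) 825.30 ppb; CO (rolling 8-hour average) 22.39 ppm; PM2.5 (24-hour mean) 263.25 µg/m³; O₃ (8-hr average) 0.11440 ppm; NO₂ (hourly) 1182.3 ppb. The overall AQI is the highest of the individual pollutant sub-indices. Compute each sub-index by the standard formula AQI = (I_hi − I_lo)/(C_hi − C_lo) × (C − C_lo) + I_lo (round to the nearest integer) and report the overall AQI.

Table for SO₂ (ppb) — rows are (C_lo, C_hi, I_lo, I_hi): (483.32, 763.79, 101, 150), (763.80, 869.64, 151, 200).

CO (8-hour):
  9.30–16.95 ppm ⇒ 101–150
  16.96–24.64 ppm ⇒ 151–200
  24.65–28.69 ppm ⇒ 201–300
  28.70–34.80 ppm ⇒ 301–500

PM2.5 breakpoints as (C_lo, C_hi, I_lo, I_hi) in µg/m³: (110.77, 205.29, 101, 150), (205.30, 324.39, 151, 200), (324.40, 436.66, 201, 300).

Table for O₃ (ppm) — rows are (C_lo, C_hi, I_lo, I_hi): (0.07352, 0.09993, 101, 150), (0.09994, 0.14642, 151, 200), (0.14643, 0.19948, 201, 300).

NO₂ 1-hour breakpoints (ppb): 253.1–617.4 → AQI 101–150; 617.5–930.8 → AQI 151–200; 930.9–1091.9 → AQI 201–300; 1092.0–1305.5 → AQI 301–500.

385

SO₂: row 763.80–869.64 (AQI 151–200). (200−151)·(825.30−763.80)/(869.64−763.80) + 151 = 49·61.50/105.84 + 151 ≈ 179.47 → 179.
CO: 22.39 lies in 16.96–24.64, so I_lo=151, I_hi=200, C_lo=16.96, C_hi=24.64.
(200−151)/(24.64−16.96) × (22.39−16.96) + 151 = 49/7.68 × 5.43 + 151 ≈ 185.64 → 186.
PM2.5: 263.25 lies in 205.30–324.39, so I_lo=151, I_hi=200, C_lo=205.30, C_hi=324.39.
(200−151)/(324.39−205.30) × (263.25−205.30) + 151 = 49/119.09 × 57.95 + 151 ≈ 174.84 → 175.
O₃: 0.11440 lies in 0.09994–0.14642, so I_lo=151, I_hi=200, C_lo=0.09994, C_hi=0.14642.
(200−151)/(0.14642−0.09994) × (0.11440−0.09994) + 151 = 49/0.04648 × 0.01446 + 151 ≈ 166.24 → 166.
NO₂: row 1092.0–1305.5 (AQI 301–500). (500−301)·(1182.3−1092.0)/(1305.5−1092.0) + 301 = 199·90.3/213.5 + 301 ≈ 385.17 → 385.
Sub-indices: SO₂→179, CO→186, PM2.5→175, O₃→166, NO₂→385. Overall AQI = max = 385; dominant pollutant is NO₂.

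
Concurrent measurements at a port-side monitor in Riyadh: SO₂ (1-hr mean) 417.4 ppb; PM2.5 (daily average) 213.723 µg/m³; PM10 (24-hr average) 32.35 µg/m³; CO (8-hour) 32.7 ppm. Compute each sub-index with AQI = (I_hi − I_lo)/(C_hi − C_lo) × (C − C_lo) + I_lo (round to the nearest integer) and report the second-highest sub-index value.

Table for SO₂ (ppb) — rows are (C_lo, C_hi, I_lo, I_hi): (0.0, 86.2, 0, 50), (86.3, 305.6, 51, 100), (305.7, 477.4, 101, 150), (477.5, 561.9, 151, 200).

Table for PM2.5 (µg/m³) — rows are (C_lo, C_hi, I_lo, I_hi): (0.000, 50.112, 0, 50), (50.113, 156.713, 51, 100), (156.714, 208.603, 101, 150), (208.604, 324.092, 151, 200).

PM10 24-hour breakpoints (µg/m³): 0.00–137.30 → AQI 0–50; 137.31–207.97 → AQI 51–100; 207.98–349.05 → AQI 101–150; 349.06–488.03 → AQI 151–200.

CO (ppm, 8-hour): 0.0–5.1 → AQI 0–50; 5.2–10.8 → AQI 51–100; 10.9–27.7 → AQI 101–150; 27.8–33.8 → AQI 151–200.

SO₂: 417.4 ∈ [305.7, 477.4] ↔ index [101, 150].
101 + (417.4−305.7)·(150−101)/(477.4−305.7) = 101 + 111.7·49/171.7 ≈ 132.88, so AQI = 133.
PM2.5: 213.723 lies in 208.604–324.092, so I_lo=151, I_hi=200, C_lo=208.604, C_hi=324.092.
(200−151)/(324.092−208.604) × (213.723−208.604) + 151 = 49/115.488 × 5.119 + 151 ≈ 153.17 → 153.
PM10: 32.35 lies in 0.00–137.30, so I_lo=0, I_hi=50, C_lo=0.00, C_hi=137.30.
(50−0)/(137.30−0.00) × (32.35−0.00) + 0 = 50/137.30 × 32.35 + 0 ≈ 11.78 → 12.
CO: 32.7 ∈ [27.8, 33.8] ↔ index [151, 200].
151 + (32.7−27.8)·(200−151)/(33.8−27.8) = 151 + 4.9·49/6.0 ≈ 191.02, so AQI = 191.
Sub-indices: SO₂→133, PM2.5→153, PM10→12, CO→191. Ranked high→low: 191, 153, 133, 12. Second-highest sub-index = 153.

153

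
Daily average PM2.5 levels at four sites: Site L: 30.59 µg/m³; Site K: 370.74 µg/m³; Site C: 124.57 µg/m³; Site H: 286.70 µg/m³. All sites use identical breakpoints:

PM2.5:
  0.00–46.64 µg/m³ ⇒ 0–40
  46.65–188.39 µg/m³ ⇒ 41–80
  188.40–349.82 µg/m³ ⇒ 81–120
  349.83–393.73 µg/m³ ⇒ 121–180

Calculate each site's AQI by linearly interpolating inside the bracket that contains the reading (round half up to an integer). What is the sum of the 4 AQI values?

Site L: row 0.00–46.64 (AQI 0–40). (40−0)·(30.59−0.00)/(46.64−0.00) + 0 = 40·30.59/46.64 + 0 ≈ 26.23 → 26.
Site K: 370.74 lies in 349.83–393.73, so I_lo=121, I_hi=180, C_lo=349.83, C_hi=393.73.
(180−121)/(393.73−349.83) × (370.74−349.83) + 121 = 59/43.90 × 20.91 + 121 ≈ 149.10 → 149.
Site C: row 46.65–188.39 (AQI 41–80). (80−41)·(124.57−46.65)/(188.39−46.65) + 41 = 39·77.92/141.74 + 41 ≈ 62.44 → 62.
Site H: 286.70 lies in 188.40–349.82, so I_lo=81, I_hi=120, C_lo=188.40, C_hi=349.82.
(120−81)/(349.82−188.40) × (286.70−188.40) + 81 = 39/161.42 × 98.30 + 81 ≈ 104.75 → 105.
AQIs: Site L=26, Site K=149, Site C=62, Site H=105. Sum = 26 + 149 + 62 + 105 = 342.

342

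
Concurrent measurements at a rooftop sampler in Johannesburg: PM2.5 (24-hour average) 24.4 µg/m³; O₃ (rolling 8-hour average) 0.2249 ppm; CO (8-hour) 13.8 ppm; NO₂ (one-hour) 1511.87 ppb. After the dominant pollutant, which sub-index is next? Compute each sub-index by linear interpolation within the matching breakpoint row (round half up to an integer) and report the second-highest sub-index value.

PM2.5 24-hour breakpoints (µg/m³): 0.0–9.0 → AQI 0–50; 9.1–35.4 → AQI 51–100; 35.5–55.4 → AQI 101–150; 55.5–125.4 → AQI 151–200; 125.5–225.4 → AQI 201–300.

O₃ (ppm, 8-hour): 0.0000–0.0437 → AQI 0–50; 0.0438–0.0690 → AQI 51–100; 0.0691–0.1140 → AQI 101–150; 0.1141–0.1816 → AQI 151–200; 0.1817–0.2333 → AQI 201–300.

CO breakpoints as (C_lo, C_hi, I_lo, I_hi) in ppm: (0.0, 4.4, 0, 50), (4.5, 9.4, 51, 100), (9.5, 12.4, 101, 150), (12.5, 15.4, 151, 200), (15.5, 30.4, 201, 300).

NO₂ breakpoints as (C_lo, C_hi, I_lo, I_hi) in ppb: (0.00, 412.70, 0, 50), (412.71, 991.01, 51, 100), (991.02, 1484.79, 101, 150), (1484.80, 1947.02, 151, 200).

173

PM2.5: row 9.1–35.4 (AQI 51–100). (100−51)·(24.4−9.1)/(35.4−9.1) + 51 = 49·15.3/26.3 + 51 ≈ 79.51 → 80.
O₃: 0.2249 ∈ [0.1817, 0.2333] ↔ index [201, 300].
201 + (0.2249−0.1817)·(300−201)/(0.2333−0.1817) = 201 + 0.0432·99/0.0516 ≈ 283.88, so AQI = 284.
CO 13.8: bracket 12.5–15.4 → index 151–200; slope 49/2.9, offset 1.3.
AQI = 151 + 49/2.9·1.3 ≈ 172.97 ⇒ 173.
NO₂ 1511.87: bracket 1484.80–1947.02 → index 151–200; slope 49/462.22, offset 27.07.
AQI = 151 + 49/462.22·27.07 ≈ 153.87 ⇒ 154.
Sub-indices: PM2.5→80, O₃→284, CO→173, NO₂→154. Ranked high→low: 284, 173, 154, 80. Second-highest sub-index = 173.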